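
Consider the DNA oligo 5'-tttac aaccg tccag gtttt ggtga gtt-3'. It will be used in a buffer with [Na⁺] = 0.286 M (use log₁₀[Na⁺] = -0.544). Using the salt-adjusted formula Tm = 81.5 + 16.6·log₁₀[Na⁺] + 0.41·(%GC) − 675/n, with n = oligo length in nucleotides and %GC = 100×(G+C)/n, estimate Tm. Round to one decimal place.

65.9°C

Length n = 28. A=5, C=5, T=11, G=7
G+C = 12, so %GC = 12/28 × 100 = 42.857%
Salt term: 16.6 × (-0.544) = -9.03
GC term: 0.41 × 42.857 = 17.571; length term: −675/28 = −24.107
Tm = 81.5 + (-9.03) + 17.571 − 24.107 = 65.934 → 65.9°C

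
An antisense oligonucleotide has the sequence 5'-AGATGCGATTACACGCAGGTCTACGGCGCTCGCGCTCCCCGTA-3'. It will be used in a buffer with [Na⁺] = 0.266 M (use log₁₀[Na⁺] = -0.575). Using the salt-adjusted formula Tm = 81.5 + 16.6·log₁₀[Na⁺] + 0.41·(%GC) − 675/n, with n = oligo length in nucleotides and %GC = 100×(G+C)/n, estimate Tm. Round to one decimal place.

82.0°C

Length n = 43. Base counts: T=8, A=8, C=15, G=12
G+C = 27, so %GC = 27/43 × 100 = 62.791%
Salt term: 16.6 × (-0.575) = -9.545
GC term: 0.41 × 62.791 = 25.744; length term: −675/43 = −15.698
Tm = 81.5 + (-9.545) + 25.744 − 15.698 = 82.001 → 82.0°C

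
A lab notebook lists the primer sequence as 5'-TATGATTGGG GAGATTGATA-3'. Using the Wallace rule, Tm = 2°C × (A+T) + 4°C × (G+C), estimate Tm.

54°C

A=6, T=7, G=7, C=0
AT pairs contribute 13, GC pairs contribute 7.
Tm = 4·7 + 2·13 = 28 + 26 = 54°C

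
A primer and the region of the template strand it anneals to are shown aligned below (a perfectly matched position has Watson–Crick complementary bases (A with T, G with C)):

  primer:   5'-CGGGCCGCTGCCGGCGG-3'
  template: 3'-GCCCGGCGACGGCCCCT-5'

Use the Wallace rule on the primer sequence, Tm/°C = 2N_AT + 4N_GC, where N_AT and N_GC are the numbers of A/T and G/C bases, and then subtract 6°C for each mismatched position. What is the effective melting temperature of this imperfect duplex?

54°C

Primer base counts: A=0, T=1, G=9, C=7 → A+T=1, G+C=16
Perfect-match Tm = 2(1) + 4(16) = 2 + 64 = 66°C
Mismatches (positions where the bases are not complementary): 2 (at positions 15, 17)
Effective Tm = 66 − 2×6 = 66 − 12 = 54°C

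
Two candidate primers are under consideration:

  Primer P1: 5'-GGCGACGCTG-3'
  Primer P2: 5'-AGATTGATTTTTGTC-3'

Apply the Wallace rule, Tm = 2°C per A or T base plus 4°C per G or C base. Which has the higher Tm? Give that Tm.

Primer P2, 38°C

Primer P1: A+T=2, G+C=8 → Tm = 2(2)+4(8) = 36°C
Primer P2: A+T=11, G+C=4 → Tm = 2(11)+4(4) = 38°C
36°C vs 38°C → primer P2 is higher.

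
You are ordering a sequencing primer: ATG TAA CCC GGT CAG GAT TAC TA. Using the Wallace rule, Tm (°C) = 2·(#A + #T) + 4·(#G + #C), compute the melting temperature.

66°C

A=7, C=5, T=6, G=5
A+T = 13, G+C = 10
Tm = 2(13) + 4(10) = 26 + 40 = 66°C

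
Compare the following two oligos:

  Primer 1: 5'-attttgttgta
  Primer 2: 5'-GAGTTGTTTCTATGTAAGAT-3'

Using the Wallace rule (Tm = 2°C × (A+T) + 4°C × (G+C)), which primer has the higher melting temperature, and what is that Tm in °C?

Primer 1: A+T=9, G+C=2 → Tm = 2(9)+4(2) = 26°C
Primer 2: A+T=14, G+C=6 → Tm = 2(14)+4(6) = 52°C
26°C vs 52°C → primer 2 is higher.

Primer 2, 52°C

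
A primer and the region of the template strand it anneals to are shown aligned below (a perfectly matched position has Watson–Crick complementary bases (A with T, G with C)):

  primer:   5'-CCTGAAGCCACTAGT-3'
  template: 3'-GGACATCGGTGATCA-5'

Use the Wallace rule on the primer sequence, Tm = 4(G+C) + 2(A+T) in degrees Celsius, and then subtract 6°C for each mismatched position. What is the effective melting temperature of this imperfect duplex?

Primer base counts: A=4, T=3, G=3, C=5 → A+T=7, G+C=8
Perfect-match Tm = 2(7) + 4(8) = 14 + 32 = 46°C
Mismatches (positions where the bases are not complementary): 1 (at position 5)
Effective Tm = 46 − 1×6 = 46 − 6 = 40°C

40°C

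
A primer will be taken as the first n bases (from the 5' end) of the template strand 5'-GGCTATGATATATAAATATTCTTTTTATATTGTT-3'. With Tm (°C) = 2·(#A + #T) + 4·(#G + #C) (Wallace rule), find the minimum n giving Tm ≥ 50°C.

First 20 bases: GGCTATGATATATAAATATT → Tm = 48°C (< 50°C)
First 21 bases: GGCTATGATATATAAATATTC → Tm = 52°C (≥ 50°C)
Since every base adds ≥2°C, Tm only increases with n, so the threshold is first crossed at n = 21.

n = 21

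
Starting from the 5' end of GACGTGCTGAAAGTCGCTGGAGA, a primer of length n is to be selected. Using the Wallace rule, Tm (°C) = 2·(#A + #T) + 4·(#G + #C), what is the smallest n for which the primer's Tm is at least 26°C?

First 7 bases: GACGTGC → Tm = 24°C (< 26°C)
First 8 bases: GACGTGCT → Tm = 26°C (≥ 26°C)
Each additional base adds 2°C (A/T) or 4°C (G/C), so Tm is non-decreasing in n; n = 8 is the first length to reach 26°C.

n = 8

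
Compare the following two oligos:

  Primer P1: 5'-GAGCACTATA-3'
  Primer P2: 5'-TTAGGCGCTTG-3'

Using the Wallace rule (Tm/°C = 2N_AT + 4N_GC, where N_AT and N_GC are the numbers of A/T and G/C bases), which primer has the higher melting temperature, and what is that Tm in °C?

Primer P2, 34°C

Primer P1: A+T=6, G+C=4 → Tm = 2(6)+4(4) = 28°C
Primer P2: A+T=5, G+C=6 → Tm = 2(5)+4(6) = 34°C
28°C vs 34°C → primer P2 is higher.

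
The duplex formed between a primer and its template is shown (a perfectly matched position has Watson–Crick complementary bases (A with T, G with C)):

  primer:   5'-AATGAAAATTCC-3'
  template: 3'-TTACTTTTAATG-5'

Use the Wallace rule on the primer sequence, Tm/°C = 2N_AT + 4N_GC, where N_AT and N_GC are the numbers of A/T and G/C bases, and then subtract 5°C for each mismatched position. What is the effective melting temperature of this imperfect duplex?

Primer base counts: A=6, T=3, G=1, C=2 → A+T=9, G+C=3
Perfect-match Tm = 2(9) + 4(3) = 18 + 12 = 30°C
Mismatches (positions where the bases are not complementary): 1 (at position 11)
Effective Tm = 30 − 1×5 = 30 − 5 = 25°C

25°C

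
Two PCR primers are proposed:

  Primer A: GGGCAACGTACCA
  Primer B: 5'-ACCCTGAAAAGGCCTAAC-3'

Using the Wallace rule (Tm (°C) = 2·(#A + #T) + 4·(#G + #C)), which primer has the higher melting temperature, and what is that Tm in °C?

Primer A: A+T=5, G+C=8 → Tm = 2(5)+4(8) = 42°C
Primer B: A+T=9, G+C=9 → Tm = 2(9)+4(9) = 54°C
42°C vs 54°C → primer B is higher.

Primer B, 54°C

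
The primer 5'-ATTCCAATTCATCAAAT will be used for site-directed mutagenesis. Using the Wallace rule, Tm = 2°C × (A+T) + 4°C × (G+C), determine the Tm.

C=4, G=0, T=6, A=7
A+T = 13, G+C = 4
Tm = 2×13 + 4×4 = 42°C

42°C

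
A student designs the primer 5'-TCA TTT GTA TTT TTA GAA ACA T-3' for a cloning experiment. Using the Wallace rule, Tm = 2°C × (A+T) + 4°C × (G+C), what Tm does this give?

52°C

Base counts: T=11, A=7, G=2, C=2
AT pairs contribute 18, GC pairs contribute 4.
Tm = 4·4 + 2·18 = 16 + 36 = 52°C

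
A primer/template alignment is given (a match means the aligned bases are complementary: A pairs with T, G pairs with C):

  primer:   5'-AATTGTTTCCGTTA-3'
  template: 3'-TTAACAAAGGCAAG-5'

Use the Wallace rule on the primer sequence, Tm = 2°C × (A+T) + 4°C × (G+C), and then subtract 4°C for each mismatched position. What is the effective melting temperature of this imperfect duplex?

Primer base counts: A=3, T=7, G=2, C=2 → A+T=10, G+C=4
Perfect-match Tm = 2(10) + 4(4) = 20 + 16 = 36°C
Mismatches (positions where the bases are not complementary): 1 (at position 14)
Effective Tm = 36 − 1×4 = 36 − 4 = 32°C

32°C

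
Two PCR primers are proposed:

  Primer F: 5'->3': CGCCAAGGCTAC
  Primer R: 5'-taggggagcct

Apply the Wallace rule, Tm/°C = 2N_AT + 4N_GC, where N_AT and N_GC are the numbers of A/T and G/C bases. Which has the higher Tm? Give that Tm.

Primer F: A+T=4, G+C=8 → Tm = 2(4)+4(8) = 40°C
Primer R: A+T=4, G+C=7 → Tm = 2(4)+4(7) = 36°C
40°C vs 36°C → primer F is higher.

Primer F, 40°C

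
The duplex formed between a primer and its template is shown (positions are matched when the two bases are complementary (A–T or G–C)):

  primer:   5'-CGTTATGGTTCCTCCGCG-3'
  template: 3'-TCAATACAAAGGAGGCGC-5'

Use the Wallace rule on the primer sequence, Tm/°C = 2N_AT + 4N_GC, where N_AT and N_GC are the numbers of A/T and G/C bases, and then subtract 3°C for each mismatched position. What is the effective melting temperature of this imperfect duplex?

52°C

Primer base counts: A=1, T=6, G=5, C=6 → A+T=7, G+C=11
Perfect-match Tm = 2(7) + 4(11) = 14 + 44 = 58°C
Mismatches (positions where the bases are not complementary): 2 (at positions 1, 8)
Effective Tm = 58 − 2×3 = 58 − 6 = 52°C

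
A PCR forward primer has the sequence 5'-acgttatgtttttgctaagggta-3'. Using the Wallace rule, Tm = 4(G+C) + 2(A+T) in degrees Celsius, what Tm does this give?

62°C

G=6, T=10, C=2, A=5
A+T = 15, G+C = 8
Tm = 2(15) + 4(8) = 30 + 32 = 62°C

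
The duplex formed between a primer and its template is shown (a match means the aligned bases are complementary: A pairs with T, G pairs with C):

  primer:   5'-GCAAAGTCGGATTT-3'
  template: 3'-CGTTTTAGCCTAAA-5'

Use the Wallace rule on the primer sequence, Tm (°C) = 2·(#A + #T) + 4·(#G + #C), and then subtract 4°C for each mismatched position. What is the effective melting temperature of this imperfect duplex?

Primer base counts: A=4, T=4, G=4, C=2 → A+T=8, G+C=6
Perfect-match Tm = 2(8) + 4(6) = 16 + 24 = 40°C
Mismatches (positions where the bases are not complementary): 1 (at position 6)
Effective Tm = 40 − 1×4 = 40 − 4 = 36°C

36°C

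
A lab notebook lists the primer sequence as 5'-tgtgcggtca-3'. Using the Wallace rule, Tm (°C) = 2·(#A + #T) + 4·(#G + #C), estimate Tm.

Scanning the sequence gives G=4, A=1, C=2, T=3.
So N_AT = 4 and N_GC = 6.
Tm = 4·6 + 2·4 = 24 + 8 = 32°C

32°C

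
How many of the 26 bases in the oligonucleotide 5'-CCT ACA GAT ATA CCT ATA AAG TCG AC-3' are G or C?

Base counts: A=10, G=3, C=7, T=6
Total G or C: 3 + 7 = 10

10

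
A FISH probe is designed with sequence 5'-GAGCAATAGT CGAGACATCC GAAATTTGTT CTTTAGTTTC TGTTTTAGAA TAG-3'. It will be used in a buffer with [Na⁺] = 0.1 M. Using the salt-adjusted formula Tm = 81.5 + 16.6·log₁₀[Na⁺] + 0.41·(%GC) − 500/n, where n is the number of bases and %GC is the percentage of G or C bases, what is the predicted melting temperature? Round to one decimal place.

69.4°C

Length n = 53. Counting bases: T=20, C=7, A=15, G=11
G+C = 18, so %GC = 18/53 × 100 = 33.962%
Salt term: 16.6 × (-1) = -16.6
GC term: 0.41 × 33.962 = 13.924; length term: −500/53 = −9.434
Tm = 81.5 + (-16.6) + 13.924 − 9.434 = 69.39 → 69.4°C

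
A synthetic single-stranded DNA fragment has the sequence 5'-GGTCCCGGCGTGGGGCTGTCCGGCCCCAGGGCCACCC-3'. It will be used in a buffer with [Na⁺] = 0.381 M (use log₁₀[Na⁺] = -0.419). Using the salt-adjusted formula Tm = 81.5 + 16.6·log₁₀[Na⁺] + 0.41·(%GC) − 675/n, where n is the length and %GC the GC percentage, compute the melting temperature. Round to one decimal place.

90.7°C

Length n = 37. Base counts: G=15, T=4, C=16, A=2
G+C = 31, so %GC = 31/37 × 100 = 83.784%
Salt term: 16.6 × (-0.419) = -6.955
GC term: 0.41 × 83.784 = 34.351; length term: −675/37 = −18.243
Tm = 81.5 + (-6.955) + 34.351 − 18.243 = 90.653 → 90.7°C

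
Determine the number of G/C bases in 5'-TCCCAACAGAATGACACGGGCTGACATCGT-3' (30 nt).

16

Scanning the sequence gives G=7, A=9, T=5, C=9.
Total G or C: 7 + 9 = 16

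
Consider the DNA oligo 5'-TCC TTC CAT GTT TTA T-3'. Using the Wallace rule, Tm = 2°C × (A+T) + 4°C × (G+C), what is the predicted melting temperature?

42°C

Base counts: G=1, C=4, A=2, T=9
So N_AT = 11 and N_GC = 5.
Tm = 2(11) + 4(5) = 22 + 20 = 42°C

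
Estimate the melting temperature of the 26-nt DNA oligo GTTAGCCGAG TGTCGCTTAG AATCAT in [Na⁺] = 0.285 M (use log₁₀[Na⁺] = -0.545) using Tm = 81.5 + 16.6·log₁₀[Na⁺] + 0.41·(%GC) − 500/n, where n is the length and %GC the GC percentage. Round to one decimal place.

Length n = 26. A=6, G=7, T=8, C=5
G+C = 12, so %GC = 12/26 × 100 = 46.154%
Salt term: 16.6 × (-0.545) = -9.047
GC term: 0.41 × 46.154 = 18.923; length term: −500/26 = −19.231
Tm = 81.5 + (-9.047) + 18.923 − 19.231 = 72.145 → 72.1°C

72.1°C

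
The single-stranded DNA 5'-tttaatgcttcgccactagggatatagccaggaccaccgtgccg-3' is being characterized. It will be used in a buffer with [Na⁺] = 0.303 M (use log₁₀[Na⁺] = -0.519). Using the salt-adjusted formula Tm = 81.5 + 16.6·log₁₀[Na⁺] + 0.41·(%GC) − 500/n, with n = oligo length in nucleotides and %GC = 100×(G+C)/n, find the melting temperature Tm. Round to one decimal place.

83.9°C

Length n = 44. Counting bases: A=10, C=13, T=10, G=11
G+C = 24, so %GC = 24/44 × 100 = 54.545%
Salt term: 16.6 × (-0.519) = -8.615
GC term: 0.41 × 54.545 = 22.363; length term: −500/44 = −11.364
Tm = 81.5 + (-8.615) + 22.363 − 11.364 = 83.884 → 83.9°C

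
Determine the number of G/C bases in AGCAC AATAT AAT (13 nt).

3

Counting bases: A=7, C=2, T=3, G=1
G+C = 1 + 2 = 3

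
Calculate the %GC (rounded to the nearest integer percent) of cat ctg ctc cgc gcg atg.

67%

C=7, G=5, T=4, A=2
G+C = 5 + 7 = 12 out of 18 bases
%GC = 12/18 × 100 = 66.67% ≈ 67%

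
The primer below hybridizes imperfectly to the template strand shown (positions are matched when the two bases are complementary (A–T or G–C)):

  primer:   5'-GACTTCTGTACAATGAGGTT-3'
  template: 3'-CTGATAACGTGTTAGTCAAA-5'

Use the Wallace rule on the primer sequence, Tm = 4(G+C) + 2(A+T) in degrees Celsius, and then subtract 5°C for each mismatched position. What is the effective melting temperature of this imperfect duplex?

31°C

Primer base counts: A=5, T=7, G=5, C=3 → A+T=12, G+C=8
Perfect-match Tm = 2(12) + 4(8) = 24 + 32 = 56°C
Mismatches (positions where the bases are not complementary): 5 (at positions 5, 6, 9, 15, 18)
Effective Tm = 56 − 5×5 = 56 − 25 = 31°C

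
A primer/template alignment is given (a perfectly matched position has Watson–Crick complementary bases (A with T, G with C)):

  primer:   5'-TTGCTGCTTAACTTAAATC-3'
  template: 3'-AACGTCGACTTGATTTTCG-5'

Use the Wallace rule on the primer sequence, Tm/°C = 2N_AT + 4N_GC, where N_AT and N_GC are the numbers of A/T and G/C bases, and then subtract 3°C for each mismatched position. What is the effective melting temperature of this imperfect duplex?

38°C

Primer base counts: A=5, T=8, G=2, C=4 → A+T=13, G+C=6
Perfect-match Tm = 2(13) + 4(6) = 26 + 24 = 50°C
Mismatches (positions where the bases are not complementary): 4 (at positions 5, 9, 14, 18)
Effective Tm = 50 − 4×3 = 50 − 12 = 38°C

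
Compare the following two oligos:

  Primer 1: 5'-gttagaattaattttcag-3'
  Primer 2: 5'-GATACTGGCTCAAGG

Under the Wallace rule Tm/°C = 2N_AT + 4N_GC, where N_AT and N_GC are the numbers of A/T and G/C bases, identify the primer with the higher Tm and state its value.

Primer 2, 46°C

Primer 1: A+T=14, G+C=4 → Tm = 2(14)+4(4) = 44°C
Primer 2: A+T=7, G+C=8 → Tm = 2(7)+4(8) = 46°C
44°C vs 46°C → primer 2 is higher.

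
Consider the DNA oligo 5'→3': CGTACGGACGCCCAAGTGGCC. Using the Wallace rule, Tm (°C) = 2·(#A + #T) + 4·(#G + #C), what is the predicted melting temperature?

72°C

Counting bases: C=8, G=7, T=2, A=4
A+T = 6, G+C = 15
Tm = 4·15 + 2·6 = 60 + 12 = 72°C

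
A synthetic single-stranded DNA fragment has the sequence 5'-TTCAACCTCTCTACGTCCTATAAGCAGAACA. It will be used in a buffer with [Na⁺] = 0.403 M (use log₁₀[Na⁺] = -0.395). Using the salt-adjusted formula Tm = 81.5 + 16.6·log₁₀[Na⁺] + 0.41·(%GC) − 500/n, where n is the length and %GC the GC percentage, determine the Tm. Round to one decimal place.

76.0°C

Length n = 31. Counting bases: T=8, C=10, A=10, G=3
G+C = 13, so %GC = 13/31 × 100 = 41.935%
Salt term: 16.6 × (-0.395) = -6.557
GC term: 0.41 × 41.935 = 17.193; length term: −500/31 = −16.129
Tm = 81.5 + (-6.557) + 17.193 − 16.129 = 76.007 → 76.0°C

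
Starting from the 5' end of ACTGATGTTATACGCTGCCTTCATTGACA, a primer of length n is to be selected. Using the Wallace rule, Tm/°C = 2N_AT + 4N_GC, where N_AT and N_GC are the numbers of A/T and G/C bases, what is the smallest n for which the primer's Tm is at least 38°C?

First 13 bases: ACTGATGTTATAC → Tm = 34°C (< 38°C)
First 14 bases: ACTGATGTTATACG → Tm = 38°C (≥ 38°C)
Since every base adds ≥2°C, Tm only increases with n, so the threshold is first crossed at n = 14.

n = 14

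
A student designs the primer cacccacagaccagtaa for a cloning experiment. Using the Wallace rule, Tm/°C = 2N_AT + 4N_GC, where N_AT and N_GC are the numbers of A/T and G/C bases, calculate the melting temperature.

52°C

Counting bases: C=7, T=1, A=7, G=2
So N_AT = 8 and N_GC = 9.
Tm = 2(8) + 4(9) = 16 + 36 = 52°C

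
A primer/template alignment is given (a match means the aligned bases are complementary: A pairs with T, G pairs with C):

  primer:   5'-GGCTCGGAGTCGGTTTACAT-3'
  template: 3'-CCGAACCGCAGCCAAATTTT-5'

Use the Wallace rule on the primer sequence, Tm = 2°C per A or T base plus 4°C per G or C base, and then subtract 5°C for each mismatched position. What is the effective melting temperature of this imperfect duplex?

Primer base counts: A=3, T=6, G=7, C=4 → A+T=9, G+C=11
Perfect-match Tm = 2(9) + 4(11) = 18 + 44 = 62°C
Mismatches (positions where the bases are not complementary): 4 (at positions 5, 8, 18, 20)
Effective Tm = 62 − 4×5 = 62 − 20 = 42°C

42°C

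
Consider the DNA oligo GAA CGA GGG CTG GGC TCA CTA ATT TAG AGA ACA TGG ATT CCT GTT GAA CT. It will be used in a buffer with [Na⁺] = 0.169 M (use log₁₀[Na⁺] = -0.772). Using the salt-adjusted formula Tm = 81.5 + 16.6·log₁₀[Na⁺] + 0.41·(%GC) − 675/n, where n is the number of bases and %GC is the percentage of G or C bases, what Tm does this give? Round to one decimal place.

74.0°C

Length n = 50. Base counts: A=14, T=13, C=9, G=14
G+C = 23, so %GC = 23/50 × 100 = 46%
Salt term: 16.6 × (-0.772) = -12.815
GC term: 0.41 × 46 = 18.86; length term: −675/50 = −13.5
Tm = 81.5 + (-12.815) + 18.86 − 13.5 = 74.045 → 74.0°C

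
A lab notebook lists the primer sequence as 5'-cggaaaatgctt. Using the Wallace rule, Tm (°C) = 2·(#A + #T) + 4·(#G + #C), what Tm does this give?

Base counts: G=3, A=4, C=2, T=3
So N_AT = 7 and N_GC = 5.
Tm = 2×7 + 4×5 = 34°C

34°C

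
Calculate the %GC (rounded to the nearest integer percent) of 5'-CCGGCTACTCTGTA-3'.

G=3, A=2, T=4, C=5
G+C = 3 + 5 = 8 out of 14 bases
%GC = 8/14 × 100 = 57.14% ≈ 57%

57%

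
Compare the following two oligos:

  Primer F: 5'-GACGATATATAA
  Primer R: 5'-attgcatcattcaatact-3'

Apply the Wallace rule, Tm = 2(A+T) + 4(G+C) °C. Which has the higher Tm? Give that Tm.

Primer R, 46°C

Primer F: A+T=9, G+C=3 → Tm = 2(9)+4(3) = 30°C
Primer R: A+T=13, G+C=5 → Tm = 2(13)+4(5) = 46°C
30°C vs 46°C → primer R is higher.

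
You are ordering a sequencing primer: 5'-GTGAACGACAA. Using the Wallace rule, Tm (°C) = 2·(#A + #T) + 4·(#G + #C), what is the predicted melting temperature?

32°C

G=3, T=1, A=5, C=2
AT pairs contribute 6, GC pairs contribute 5.
Tm = 4·5 + 2·6 = 20 + 12 = 32°C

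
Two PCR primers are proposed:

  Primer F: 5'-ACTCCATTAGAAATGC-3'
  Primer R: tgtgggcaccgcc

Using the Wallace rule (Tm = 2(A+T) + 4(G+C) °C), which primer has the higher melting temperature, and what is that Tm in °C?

Primer F: A+T=10, G+C=6 → Tm = 2(10)+4(6) = 44°C
Primer R: A+T=3, G+C=10 → Tm = 2(3)+4(10) = 46°C
44°C vs 46°C → primer R is higher.

Primer R, 46°C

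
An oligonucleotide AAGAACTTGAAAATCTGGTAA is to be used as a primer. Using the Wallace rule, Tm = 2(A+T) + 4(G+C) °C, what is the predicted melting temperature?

Base counts: G=4, T=5, A=10, C=2
A+T = 15, G+C = 6
Tm = 2(15) + 4(6) = 30 + 24 = 54°C

54°C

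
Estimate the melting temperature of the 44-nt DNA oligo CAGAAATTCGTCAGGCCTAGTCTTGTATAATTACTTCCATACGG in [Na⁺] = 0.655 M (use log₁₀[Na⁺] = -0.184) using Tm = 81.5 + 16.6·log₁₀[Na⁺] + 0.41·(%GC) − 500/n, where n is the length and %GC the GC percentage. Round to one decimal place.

83.9°C

Length n = 44. Base counts: G=8, T=14, C=10, A=12
G+C = 18, so %GC = 18/44 × 100 = 40.909%
Salt term: 16.6 × (-0.184) = -3.054
GC term: 0.41 × 40.909 = 16.773; length term: −500/44 = −11.364
Tm = 81.5 + (-3.054) + 16.773 − 11.364 = 83.855 → 83.9°C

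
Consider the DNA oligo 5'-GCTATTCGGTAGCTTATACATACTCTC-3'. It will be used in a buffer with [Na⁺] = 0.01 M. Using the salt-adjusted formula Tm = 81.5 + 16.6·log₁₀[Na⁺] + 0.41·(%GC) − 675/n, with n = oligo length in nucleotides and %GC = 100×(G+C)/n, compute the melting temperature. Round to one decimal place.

Length n = 27. Counting bases: G=4, T=10, C=7, A=6
G+C = 11, so %GC = 11/27 × 100 = 40.741%
Salt term: 16.6 × (-2) = -33.2
GC term: 0.41 × 40.741 = 16.704; length term: −675/27 = −25
Tm = 81.5 + (-33.2) + 16.704 − 25 = 40.004 → 40.0°C

40.0°C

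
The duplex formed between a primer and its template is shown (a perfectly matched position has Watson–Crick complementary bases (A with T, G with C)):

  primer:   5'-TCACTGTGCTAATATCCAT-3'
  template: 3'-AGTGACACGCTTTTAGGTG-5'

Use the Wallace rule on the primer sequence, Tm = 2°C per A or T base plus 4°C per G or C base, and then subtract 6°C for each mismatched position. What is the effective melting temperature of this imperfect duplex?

Primer base counts: A=5, T=7, G=2, C=5 → A+T=12, G+C=7
Perfect-match Tm = 2(12) + 4(7) = 24 + 28 = 52°C
Mismatches (positions where the bases are not complementary): 3 (at positions 10, 13, 19)
Effective Tm = 52 − 3×6 = 52 − 18 = 34°C

34°C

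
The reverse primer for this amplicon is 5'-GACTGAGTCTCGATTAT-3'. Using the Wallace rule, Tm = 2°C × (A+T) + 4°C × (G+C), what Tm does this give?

48°C

Counting bases: A=4, C=3, T=6, G=4
A+T = 10, G+C = 7
Tm = 4·7 + 2·10 = 28 + 20 = 48°C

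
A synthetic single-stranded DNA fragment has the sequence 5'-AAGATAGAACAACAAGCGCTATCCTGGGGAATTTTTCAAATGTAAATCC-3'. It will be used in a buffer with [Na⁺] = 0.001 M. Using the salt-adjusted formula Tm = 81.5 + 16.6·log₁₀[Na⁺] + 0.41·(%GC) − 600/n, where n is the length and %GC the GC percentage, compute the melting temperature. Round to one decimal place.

34.5°C

Length n = 49. G=9, C=9, A=19, T=12
G+C = 18, so %GC = 18/49 × 100 = 36.735%
Salt term: 16.6 × (-3) = -49.8
GC term: 0.41 × 36.735 = 15.061; length term: −600/49 = −12.245
Tm = 81.5 + (-49.8) + 15.061 − 12.245 = 34.516 → 34.5°C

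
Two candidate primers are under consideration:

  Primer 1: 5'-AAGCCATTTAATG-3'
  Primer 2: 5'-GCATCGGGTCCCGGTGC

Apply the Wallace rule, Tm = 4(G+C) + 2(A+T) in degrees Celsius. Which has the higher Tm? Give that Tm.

Primer 2, 60°C

Primer 1: A+T=9, G+C=4 → Tm = 2(9)+4(4) = 34°C
Primer 2: A+T=4, G+C=13 → Tm = 2(4)+4(13) = 60°C
34°C vs 60°C → primer 2 is higher.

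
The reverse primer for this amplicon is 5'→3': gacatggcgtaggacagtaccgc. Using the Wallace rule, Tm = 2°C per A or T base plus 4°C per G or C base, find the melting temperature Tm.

C=6, A=6, T=3, G=8
AT pairs contribute 9, GC pairs contribute 14.
Tm = 4·14 + 2·9 = 56 + 18 = 74°C

74°C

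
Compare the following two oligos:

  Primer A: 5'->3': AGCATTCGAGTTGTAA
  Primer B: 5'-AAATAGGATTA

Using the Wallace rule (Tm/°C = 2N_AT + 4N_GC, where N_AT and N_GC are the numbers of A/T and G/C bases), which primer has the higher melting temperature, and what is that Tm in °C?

Primer A: A+T=10, G+C=6 → Tm = 2(10)+4(6) = 44°C
Primer B: A+T=9, G+C=2 → Tm = 2(9)+4(2) = 26°C
44°C vs 26°C → primer A is higher.

Primer A, 44°C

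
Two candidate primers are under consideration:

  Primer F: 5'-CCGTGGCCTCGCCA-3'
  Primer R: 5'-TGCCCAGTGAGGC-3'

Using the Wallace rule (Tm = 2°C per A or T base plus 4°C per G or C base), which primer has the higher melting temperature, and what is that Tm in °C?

Primer F, 50°C

Primer F: A+T=3, G+C=11 → Tm = 2(3)+4(11) = 50°C
Primer R: A+T=4, G+C=9 → Tm = 2(4)+4(9) = 44°C
50°C vs 44°C → primer F is higher.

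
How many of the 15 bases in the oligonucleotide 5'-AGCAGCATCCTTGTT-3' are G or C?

7

C=4, T=5, G=3, A=3
Total G or C: 3 + 4 = 7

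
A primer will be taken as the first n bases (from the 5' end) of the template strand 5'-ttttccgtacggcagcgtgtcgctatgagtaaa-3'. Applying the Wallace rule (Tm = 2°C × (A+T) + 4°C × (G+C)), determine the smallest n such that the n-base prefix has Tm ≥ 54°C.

n = 17

First 16 bases: TTTTCCGTACGGCAGC → Tm = 50°C (< 54°C)
First 17 bases: TTTTCCGTACGGCAGCG → Tm = 54°C (≥ 54°C)
Since every base adds ≥2°C, Tm only increases with n, so the threshold is first crossed at n = 17.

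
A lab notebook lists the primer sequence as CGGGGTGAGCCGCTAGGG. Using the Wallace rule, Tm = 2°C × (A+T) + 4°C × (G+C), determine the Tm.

64°C

Base counts: A=2, C=4, T=2, G=10
AT pairs contribute 4, GC pairs contribute 14.
Tm = 2(4) + 4(14) = 8 + 56 = 64°C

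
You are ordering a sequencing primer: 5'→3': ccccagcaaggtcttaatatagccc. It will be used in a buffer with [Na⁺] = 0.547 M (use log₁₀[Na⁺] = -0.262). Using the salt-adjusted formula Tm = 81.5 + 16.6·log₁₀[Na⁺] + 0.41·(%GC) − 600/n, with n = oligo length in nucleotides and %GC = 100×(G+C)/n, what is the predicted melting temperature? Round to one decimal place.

74.5°C

Length n = 25. Base counts: C=9, G=4, A=7, T=5
G+C = 13, so %GC = 13/25 × 100 = 52%
Salt term: 16.6 × (-0.262) = -4.349
GC term: 0.41 × 52 = 21.32; length term: −600/25 = −24
Tm = 81.5 + (-4.349) + 21.32 − 24 = 74.471 → 74.5°C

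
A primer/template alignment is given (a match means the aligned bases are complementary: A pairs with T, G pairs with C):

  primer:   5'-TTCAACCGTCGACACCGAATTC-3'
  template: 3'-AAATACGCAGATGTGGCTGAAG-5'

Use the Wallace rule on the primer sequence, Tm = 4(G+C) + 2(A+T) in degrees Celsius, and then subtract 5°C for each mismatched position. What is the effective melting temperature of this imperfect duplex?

41°C

Primer base counts: A=6, T=5, G=3, C=8 → A+T=11, G+C=11
Perfect-match Tm = 2(11) + 4(11) = 22 + 44 = 66°C
Mismatches (positions where the bases are not complementary): 5 (at positions 3, 5, 6, 11, 19)
Effective Tm = 66 − 5×5 = 66 − 25 = 41°C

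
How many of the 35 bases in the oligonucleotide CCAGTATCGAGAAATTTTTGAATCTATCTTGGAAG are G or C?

Counting bases: T=12, G=7, C=5, A=11
Total G or C: 7 + 5 = 12

12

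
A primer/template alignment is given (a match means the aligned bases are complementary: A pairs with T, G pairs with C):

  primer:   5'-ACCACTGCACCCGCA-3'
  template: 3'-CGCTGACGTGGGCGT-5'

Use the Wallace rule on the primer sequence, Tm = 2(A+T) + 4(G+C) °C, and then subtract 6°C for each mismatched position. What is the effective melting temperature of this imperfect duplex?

Primer base counts: A=4, T=1, G=2, C=8 → A+T=5, G+C=10
Perfect-match Tm = 2(5) + 4(10) = 10 + 40 = 50°C
Mismatches (positions where the bases are not complementary): 2 (at positions 1, 3)
Effective Tm = 50 − 2×6 = 50 − 12 = 38°C

38°C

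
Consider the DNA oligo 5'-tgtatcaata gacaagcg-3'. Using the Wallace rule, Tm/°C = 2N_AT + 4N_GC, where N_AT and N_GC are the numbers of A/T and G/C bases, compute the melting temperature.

C=3, A=7, G=4, T=4
So N_AT = 11 and N_GC = 7.
Tm = 4·7 + 2·11 = 28 + 22 = 50°C

50°C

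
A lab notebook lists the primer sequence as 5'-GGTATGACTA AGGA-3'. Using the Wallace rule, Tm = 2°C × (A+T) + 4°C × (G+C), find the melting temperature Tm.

C=1, G=5, T=3, A=5
A+T = 8, G+C = 6
Tm = 2×8 + 4×6 = 40°C

40°C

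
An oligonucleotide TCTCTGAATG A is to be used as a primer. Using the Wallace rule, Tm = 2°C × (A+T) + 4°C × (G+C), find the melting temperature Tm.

Scanning the sequence gives G=2, C=2, T=4, A=3.
AT pairs contribute 7, GC pairs contribute 4.
Tm = 4·4 + 2·7 = 16 + 14 = 30°C

30°C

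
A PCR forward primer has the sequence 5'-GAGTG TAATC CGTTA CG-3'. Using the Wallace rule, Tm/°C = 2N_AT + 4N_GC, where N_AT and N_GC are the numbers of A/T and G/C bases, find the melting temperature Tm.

Scanning the sequence gives T=5, C=3, G=5, A=4.
So N_AT = 9 and N_GC = 8.
Tm = 2×9 + 4×8 = 50°C

50°C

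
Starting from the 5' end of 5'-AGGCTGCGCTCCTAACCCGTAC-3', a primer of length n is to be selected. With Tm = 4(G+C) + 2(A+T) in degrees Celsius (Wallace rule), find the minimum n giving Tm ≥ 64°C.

n = 19

First 18 bases: AGGCTGCGCTCCTAACCC → Tm = 60°C (< 64°C)
First 19 bases: AGGCTGCGCTCCTAACCCG → Tm = 64°C (≥ 64°C)
Each additional base adds 2°C (A/T) or 4°C (G/C), so Tm is non-decreasing in n; n = 19 is the first length to reach 64°C.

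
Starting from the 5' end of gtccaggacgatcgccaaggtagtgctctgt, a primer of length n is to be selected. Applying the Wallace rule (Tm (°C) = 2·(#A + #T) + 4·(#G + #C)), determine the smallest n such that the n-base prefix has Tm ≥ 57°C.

First 17 bases: GTCCAGGACGATCGCCA → Tm = 56°C (< 57°C)
First 18 bases: GTCCAGGACGATCGCCAA → Tm = 58°C (≥ 57°C)
Each additional base adds 2°C (A/T) or 4°C (G/C), so Tm is non-decreasing in n; n = 18 is the first length to reach 57°C.

n = 18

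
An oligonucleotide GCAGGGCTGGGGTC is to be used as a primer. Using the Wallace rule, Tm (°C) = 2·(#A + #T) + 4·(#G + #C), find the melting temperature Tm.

50°C

Base counts: A=1, C=3, T=2, G=8
AT pairs contribute 3, GC pairs contribute 11.
Tm = 2×3 + 4×11 = 50°C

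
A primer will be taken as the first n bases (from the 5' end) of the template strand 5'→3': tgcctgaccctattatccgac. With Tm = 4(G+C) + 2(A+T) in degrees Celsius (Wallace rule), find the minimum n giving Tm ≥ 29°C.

n = 9

First 8 bases: TGCCTGAC → Tm = 26°C (< 29°C)
First 9 bases: TGCCTGACC → Tm = 30°C (≥ 29°C)
Since every base adds ≥2°C, Tm only increases with n, so the threshold is first crossed at n = 9.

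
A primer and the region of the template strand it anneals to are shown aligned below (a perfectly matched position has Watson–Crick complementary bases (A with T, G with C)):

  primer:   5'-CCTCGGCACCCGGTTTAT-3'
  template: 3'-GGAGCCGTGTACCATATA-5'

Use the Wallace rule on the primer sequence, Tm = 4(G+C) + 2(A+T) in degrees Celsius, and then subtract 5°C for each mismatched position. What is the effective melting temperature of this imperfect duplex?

Primer base counts: A=2, T=5, G=4, C=7 → A+T=7, G+C=11
Perfect-match Tm = 2(7) + 4(11) = 14 + 44 = 58°C
Mismatches (positions where the bases are not complementary): 3 (at positions 10, 11, 15)
Effective Tm = 58 − 3×5 = 58 − 15 = 43°C

43°C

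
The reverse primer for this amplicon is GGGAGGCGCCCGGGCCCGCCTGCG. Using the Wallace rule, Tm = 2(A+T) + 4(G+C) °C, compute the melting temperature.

Scanning the sequence gives C=10, A=1, T=1, G=12.
AT pairs contribute 2, GC pairs contribute 22.
Tm = 2(2) + 4(22) = 4 + 88 = 92°C

92°C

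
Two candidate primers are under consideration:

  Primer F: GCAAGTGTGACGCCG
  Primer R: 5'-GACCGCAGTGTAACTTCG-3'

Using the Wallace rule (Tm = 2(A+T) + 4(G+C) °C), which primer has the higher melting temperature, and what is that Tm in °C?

Primer F: A+T=5, G+C=10 → Tm = 2(5)+4(10) = 50°C
Primer R: A+T=8, G+C=10 → Tm = 2(8)+4(10) = 56°C
50°C vs 56°C → primer R is higher.

Primer R, 56°C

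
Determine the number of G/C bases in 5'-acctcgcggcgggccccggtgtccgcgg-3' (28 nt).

24

Scanning the sequence gives A=1, T=3, G=12, C=12.
G+C = 12 + 12 = 24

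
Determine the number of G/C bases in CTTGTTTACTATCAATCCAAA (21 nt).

G=1, T=8, A=7, C=5
Total G or C: 1 + 5 = 6

6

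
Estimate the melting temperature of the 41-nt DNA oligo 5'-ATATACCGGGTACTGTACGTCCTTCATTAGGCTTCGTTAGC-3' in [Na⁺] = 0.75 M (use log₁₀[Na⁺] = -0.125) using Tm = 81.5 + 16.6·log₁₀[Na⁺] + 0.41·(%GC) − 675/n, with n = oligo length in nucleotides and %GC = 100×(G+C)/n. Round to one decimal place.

Length n = 41. Counting bases: T=14, A=8, C=10, G=9
G+C = 19, so %GC = 19/41 × 100 = 46.341%
Salt term: 16.6 × (-0.125) = -2.075
GC term: 0.41 × 46.341 = 19; length term: −675/41 = −16.463
Tm = 81.5 + (-2.075) + 19 − 16.463 = 81.962 → 82.0°C

82.0°C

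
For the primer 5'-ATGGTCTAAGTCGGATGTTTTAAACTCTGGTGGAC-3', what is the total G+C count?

15

Counting bases: T=12, C=5, A=8, G=10
Total G or C: 10 + 5 = 15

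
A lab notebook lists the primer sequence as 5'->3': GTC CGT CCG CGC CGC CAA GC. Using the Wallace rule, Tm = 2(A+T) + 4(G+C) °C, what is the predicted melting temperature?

72°C

T=2, C=10, G=6, A=2
AT pairs contribute 4, GC pairs contribute 16.
Tm = 2×4 + 4×16 = 72°C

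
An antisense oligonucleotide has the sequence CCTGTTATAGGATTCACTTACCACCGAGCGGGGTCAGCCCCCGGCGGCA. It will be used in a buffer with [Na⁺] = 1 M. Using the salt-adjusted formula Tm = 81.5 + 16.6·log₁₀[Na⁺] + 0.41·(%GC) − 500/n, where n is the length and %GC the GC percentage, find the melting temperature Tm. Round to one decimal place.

97.2°C

Length n = 49. Base counts: T=9, A=9, C=17, G=14
G+C = 31, so %GC = 31/49 × 100 = 63.265%
Salt term: 16.6 × (0) = 0
GC term: 0.41 × 63.265 = 25.939; length term: −500/49 = −10.204
Tm = 81.5 + (0) + 25.939 − 10.204 = 97.235 → 97.2°C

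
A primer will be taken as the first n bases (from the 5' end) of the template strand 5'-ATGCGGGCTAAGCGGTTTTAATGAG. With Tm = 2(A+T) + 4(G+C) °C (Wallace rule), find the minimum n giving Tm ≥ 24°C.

n = 7

First 6 bases: ATGCGG → Tm = 20°C (< 24°C)
First 7 bases: ATGCGGG → Tm = 24°C (≥ 24°C)
Since every base adds ≥2°C, Tm only increases with n, so the threshold is first crossed at n = 7.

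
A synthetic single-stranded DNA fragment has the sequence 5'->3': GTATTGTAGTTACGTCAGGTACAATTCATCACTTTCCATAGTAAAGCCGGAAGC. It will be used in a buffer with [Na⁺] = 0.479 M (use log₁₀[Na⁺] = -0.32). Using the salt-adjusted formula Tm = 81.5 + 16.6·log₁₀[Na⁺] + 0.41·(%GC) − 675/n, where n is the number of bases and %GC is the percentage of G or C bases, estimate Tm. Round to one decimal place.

Length n = 54. Scanning the sequence gives A=16, G=11, C=11, T=16.
G+C = 22, so %GC = 22/54 × 100 = 40.741%
Salt term: 16.6 × (-0.32) = -5.312
GC term: 0.41 × 40.741 = 16.704; length term: −675/54 = −12.5
Tm = 81.5 + (-5.312) + 16.704 − 12.5 = 80.392 → 80.4°C

80.4°C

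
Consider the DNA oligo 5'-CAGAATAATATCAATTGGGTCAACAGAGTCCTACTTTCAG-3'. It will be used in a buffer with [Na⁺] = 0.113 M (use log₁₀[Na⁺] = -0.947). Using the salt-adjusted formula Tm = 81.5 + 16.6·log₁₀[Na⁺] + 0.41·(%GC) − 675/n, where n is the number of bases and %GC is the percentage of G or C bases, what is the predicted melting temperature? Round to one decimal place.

64.3°C

Length n = 40. Base counts: G=7, A=14, T=11, C=8
G+C = 15, so %GC = 15/40 × 100 = 37.5%
Salt term: 16.6 × (-0.947) = -15.72
GC term: 0.41 × 37.5 = 15.375; length term: −675/40 = −16.875
Tm = 81.5 + (-15.72) + 15.375 − 16.875 = 64.28 → 64.3°C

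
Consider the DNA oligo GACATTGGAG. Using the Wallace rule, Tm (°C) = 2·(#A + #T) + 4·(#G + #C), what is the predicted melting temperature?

30°C

A=3, G=4, T=2, C=1
A+T = 5, G+C = 5
Tm = 2(5) + 4(5) = 10 + 20 = 30°C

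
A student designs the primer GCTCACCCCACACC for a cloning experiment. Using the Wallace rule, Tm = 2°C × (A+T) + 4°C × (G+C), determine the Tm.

48°C

Scanning the sequence gives A=3, C=9, G=1, T=1.
AT pairs contribute 4, GC pairs contribute 10.
Tm = 2(4) + 4(10) = 8 + 40 = 48°C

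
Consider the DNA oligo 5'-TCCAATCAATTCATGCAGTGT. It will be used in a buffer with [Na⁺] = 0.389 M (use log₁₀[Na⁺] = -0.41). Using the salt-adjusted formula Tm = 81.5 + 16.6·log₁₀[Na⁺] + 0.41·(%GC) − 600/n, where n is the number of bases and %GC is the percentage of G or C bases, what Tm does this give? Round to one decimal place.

61.7°C

Length n = 21. Scanning the sequence gives G=3, T=7, C=5, A=6.
G+C = 8, so %GC = 8/21 × 100 = 38.095%
Salt term: 16.6 × (-0.41) = -6.806
GC term: 0.41 × 38.095 = 15.619; length term: −600/21 = −28.571
Tm = 81.5 + (-6.806) + 15.619 − 28.571 = 61.742 → 61.7°C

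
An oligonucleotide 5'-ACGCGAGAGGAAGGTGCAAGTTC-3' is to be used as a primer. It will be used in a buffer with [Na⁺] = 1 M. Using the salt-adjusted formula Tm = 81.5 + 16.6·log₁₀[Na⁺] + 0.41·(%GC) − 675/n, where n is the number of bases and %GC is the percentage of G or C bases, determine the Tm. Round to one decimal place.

Length n = 23. Base counts: C=4, T=3, G=9, A=7
G+C = 13, so %GC = 13/23 × 100 = 56.522%
Salt term: 16.6 × (0) = 0
GC term: 0.41 × 56.522 = 23.174; length term: −675/23 = −29.348
Tm = 81.5 + (0) + 23.174 − 29.348 = 75.326 → 75.3°C

75.3°C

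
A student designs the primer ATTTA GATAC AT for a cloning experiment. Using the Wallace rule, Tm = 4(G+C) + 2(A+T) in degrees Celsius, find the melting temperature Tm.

28°C

G=1, A=5, C=1, T=5
So N_AT = 10 and N_GC = 2.
Tm = 2(10) + 4(2) = 20 + 8 = 28°C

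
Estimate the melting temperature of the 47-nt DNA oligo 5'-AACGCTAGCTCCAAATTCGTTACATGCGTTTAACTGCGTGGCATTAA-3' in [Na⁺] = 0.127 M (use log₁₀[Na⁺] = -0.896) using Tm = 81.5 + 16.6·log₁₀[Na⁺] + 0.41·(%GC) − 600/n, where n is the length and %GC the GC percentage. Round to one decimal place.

71.3°C

Length n = 47. G=9, A=13, T=14, C=11
G+C = 20, so %GC = 20/47 × 100 = 42.553%
Salt term: 16.6 × (-0.896) = -14.874
GC term: 0.41 × 42.553 = 17.447; length term: −600/47 = −12.766
Tm = 81.5 + (-14.874) + 17.447 − 12.766 = 71.307 → 71.3°C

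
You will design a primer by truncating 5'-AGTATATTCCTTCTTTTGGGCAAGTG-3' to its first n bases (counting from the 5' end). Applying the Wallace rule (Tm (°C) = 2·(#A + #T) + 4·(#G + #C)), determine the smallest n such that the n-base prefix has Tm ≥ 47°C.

First 18 bases: AGTATATTCCTTCTTTTG → Tm = 46°C (< 47°C)
First 19 bases: AGTATATTCCTTCTTTTGG → Tm = 50°C (≥ 47°C)
Since every base adds ≥2°C, Tm only increases with n, so the threshold is first crossed at n = 19.

n = 19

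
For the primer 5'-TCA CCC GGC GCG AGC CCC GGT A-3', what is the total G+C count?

Base counts: G=7, T=2, C=10, A=3
G+C = 7 + 10 = 17

17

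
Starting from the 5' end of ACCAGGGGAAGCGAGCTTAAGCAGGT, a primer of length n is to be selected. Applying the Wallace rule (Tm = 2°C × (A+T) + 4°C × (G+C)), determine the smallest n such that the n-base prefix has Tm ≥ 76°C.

First 23 bases: ACCAGGGGAAGCGAGCTTAAGCA → Tm = 72°C (< 76°C)
First 24 bases: ACCAGGGGAAGCGAGCTTAAGCAG → Tm = 76°C (≥ 76°C)
Since every base adds ≥2°C, Tm only increases with n, so the threshold is first crossed at n = 24.

n = 24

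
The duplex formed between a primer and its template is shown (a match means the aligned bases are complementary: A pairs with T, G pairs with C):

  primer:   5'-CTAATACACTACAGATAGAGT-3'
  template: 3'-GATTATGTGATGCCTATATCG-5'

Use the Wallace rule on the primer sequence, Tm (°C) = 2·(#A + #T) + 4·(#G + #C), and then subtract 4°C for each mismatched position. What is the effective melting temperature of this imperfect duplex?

44°C

Primer base counts: A=9, T=5, G=3, C=4 → A+T=14, G+C=7
Perfect-match Tm = 2(14) + 4(7) = 28 + 28 = 56°C
Mismatches (positions where the bases are not complementary): 3 (at positions 13, 18, 21)
Effective Tm = 56 − 3×4 = 56 − 12 = 44°C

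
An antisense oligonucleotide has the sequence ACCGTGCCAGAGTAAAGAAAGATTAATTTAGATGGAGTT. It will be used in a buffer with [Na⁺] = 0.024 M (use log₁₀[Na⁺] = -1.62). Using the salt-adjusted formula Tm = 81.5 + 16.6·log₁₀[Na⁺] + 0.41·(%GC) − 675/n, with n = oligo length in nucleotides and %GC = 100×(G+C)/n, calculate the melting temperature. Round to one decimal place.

52.0°C

Length n = 39. Base counts: T=10, A=15, G=10, C=4
G+C = 14, so %GC = 14/39 × 100 = 35.897%
Salt term: 16.6 × (-1.62) = -26.892
GC term: 0.41 × 35.897 = 14.718; length term: −675/39 = −17.308
Tm = 81.5 + (-26.892) + 14.718 − 17.308 = 52.018 → 52.0°C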